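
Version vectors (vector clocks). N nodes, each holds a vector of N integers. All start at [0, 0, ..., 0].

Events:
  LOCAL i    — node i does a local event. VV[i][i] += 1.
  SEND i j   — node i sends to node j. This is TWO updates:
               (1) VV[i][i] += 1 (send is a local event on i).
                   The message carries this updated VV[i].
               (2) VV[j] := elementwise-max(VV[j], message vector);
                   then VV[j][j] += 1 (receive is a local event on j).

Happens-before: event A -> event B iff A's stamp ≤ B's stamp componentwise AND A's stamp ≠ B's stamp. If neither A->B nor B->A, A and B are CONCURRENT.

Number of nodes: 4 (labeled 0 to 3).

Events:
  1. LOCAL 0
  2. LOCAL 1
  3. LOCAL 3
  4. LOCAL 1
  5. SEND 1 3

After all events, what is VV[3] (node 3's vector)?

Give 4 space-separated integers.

Answer: 0 3 0 2

Derivation:
Initial: VV[0]=[0, 0, 0, 0]
Initial: VV[1]=[0, 0, 0, 0]
Initial: VV[2]=[0, 0, 0, 0]
Initial: VV[3]=[0, 0, 0, 0]
Event 1: LOCAL 0: VV[0][0]++ -> VV[0]=[1, 0, 0, 0]
Event 2: LOCAL 1: VV[1][1]++ -> VV[1]=[0, 1, 0, 0]
Event 3: LOCAL 3: VV[3][3]++ -> VV[3]=[0, 0, 0, 1]
Event 4: LOCAL 1: VV[1][1]++ -> VV[1]=[0, 2, 0, 0]
Event 5: SEND 1->3: VV[1][1]++ -> VV[1]=[0, 3, 0, 0], msg_vec=[0, 3, 0, 0]; VV[3]=max(VV[3],msg_vec) then VV[3][3]++ -> VV[3]=[0, 3, 0, 2]
Final vectors: VV[0]=[1, 0, 0, 0]; VV[1]=[0, 3, 0, 0]; VV[2]=[0, 0, 0, 0]; VV[3]=[0, 3, 0, 2]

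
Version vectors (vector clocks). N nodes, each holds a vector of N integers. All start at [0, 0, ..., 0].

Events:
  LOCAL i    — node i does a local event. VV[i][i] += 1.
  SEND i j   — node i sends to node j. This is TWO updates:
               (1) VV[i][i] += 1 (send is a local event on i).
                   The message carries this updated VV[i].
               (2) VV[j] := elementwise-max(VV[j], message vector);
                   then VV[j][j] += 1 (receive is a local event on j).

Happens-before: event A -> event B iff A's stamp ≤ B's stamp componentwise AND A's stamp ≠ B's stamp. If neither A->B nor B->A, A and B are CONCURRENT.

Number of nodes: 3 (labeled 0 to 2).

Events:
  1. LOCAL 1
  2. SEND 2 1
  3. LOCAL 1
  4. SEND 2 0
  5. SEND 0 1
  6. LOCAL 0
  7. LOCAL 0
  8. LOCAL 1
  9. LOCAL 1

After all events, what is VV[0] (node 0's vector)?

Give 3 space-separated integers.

Answer: 4 0 2

Derivation:
Initial: VV[0]=[0, 0, 0]
Initial: VV[1]=[0, 0, 0]
Initial: VV[2]=[0, 0, 0]
Event 1: LOCAL 1: VV[1][1]++ -> VV[1]=[0, 1, 0]
Event 2: SEND 2->1: VV[2][2]++ -> VV[2]=[0, 0, 1], msg_vec=[0, 0, 1]; VV[1]=max(VV[1],msg_vec) then VV[1][1]++ -> VV[1]=[0, 2, 1]
Event 3: LOCAL 1: VV[1][1]++ -> VV[1]=[0, 3, 1]
Event 4: SEND 2->0: VV[2][2]++ -> VV[2]=[0, 0, 2], msg_vec=[0, 0, 2]; VV[0]=max(VV[0],msg_vec) then VV[0][0]++ -> VV[0]=[1, 0, 2]
Event 5: SEND 0->1: VV[0][0]++ -> VV[0]=[2, 0, 2], msg_vec=[2, 0, 2]; VV[1]=max(VV[1],msg_vec) then VV[1][1]++ -> VV[1]=[2, 4, 2]
Event 6: LOCAL 0: VV[0][0]++ -> VV[0]=[3, 0, 2]
Event 7: LOCAL 0: VV[0][0]++ -> VV[0]=[4, 0, 2]
Event 8: LOCAL 1: VV[1][1]++ -> VV[1]=[2, 5, 2]
Event 9: LOCAL 1: VV[1][1]++ -> VV[1]=[2, 6, 2]
Final vectors: VV[0]=[4, 0, 2]; VV[1]=[2, 6, 2]; VV[2]=[0, 0, 2]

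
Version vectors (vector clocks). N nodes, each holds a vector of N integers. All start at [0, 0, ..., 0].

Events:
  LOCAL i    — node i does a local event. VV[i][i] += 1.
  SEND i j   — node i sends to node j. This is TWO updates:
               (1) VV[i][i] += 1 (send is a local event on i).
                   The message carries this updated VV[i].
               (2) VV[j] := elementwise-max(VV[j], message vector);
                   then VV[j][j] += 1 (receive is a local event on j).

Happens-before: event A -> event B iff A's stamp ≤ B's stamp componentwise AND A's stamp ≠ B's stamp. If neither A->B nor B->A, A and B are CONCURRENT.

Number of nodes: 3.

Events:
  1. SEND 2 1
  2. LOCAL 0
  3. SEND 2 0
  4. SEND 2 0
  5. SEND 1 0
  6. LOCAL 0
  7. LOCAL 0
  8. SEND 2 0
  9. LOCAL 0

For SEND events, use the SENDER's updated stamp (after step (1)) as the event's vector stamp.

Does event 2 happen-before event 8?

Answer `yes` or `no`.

Answer: no

Derivation:
Initial: VV[0]=[0, 0, 0]
Initial: VV[1]=[0, 0, 0]
Initial: VV[2]=[0, 0, 0]
Event 1: SEND 2->1: VV[2][2]++ -> VV[2]=[0, 0, 1], msg_vec=[0, 0, 1]; VV[1]=max(VV[1],msg_vec) then VV[1][1]++ -> VV[1]=[0, 1, 1]
Event 2: LOCAL 0: VV[0][0]++ -> VV[0]=[1, 0, 0]
Event 3: SEND 2->0: VV[2][2]++ -> VV[2]=[0, 0, 2], msg_vec=[0, 0, 2]; VV[0]=max(VV[0],msg_vec) then VV[0][0]++ -> VV[0]=[2, 0, 2]
Event 4: SEND 2->0: VV[2][2]++ -> VV[2]=[0, 0, 3], msg_vec=[0, 0, 3]; VV[0]=max(VV[0],msg_vec) then VV[0][0]++ -> VV[0]=[3, 0, 3]
Event 5: SEND 1->0: VV[1][1]++ -> VV[1]=[0, 2, 1], msg_vec=[0, 2, 1]; VV[0]=max(VV[0],msg_vec) then VV[0][0]++ -> VV[0]=[4, 2, 3]
Event 6: LOCAL 0: VV[0][0]++ -> VV[0]=[5, 2, 3]
Event 7: LOCAL 0: VV[0][0]++ -> VV[0]=[6, 2, 3]
Event 8: SEND 2->0: VV[2][2]++ -> VV[2]=[0, 0, 4], msg_vec=[0, 0, 4]; VV[0]=max(VV[0],msg_vec) then VV[0][0]++ -> VV[0]=[7, 2, 4]
Event 9: LOCAL 0: VV[0][0]++ -> VV[0]=[8, 2, 4]
Event 2 stamp: [1, 0, 0]
Event 8 stamp: [0, 0, 4]
[1, 0, 0] <= [0, 0, 4]? False. Equal? False. Happens-before: False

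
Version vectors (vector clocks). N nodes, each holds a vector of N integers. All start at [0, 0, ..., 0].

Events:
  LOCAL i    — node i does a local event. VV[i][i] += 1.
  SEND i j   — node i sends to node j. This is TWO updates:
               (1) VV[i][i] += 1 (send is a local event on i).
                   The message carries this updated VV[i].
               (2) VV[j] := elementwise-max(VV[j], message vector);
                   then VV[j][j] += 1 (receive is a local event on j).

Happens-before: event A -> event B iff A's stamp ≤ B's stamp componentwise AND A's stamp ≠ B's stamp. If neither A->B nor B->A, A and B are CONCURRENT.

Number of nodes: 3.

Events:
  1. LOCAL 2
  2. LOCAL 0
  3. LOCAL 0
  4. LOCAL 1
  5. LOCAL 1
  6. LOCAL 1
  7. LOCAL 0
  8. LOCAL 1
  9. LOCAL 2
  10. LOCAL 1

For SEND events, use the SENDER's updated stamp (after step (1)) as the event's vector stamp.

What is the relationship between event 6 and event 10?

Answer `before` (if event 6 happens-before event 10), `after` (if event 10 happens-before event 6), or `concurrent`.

Initial: VV[0]=[0, 0, 0]
Initial: VV[1]=[0, 0, 0]
Initial: VV[2]=[0, 0, 0]
Event 1: LOCAL 2: VV[2][2]++ -> VV[2]=[0, 0, 1]
Event 2: LOCAL 0: VV[0][0]++ -> VV[0]=[1, 0, 0]
Event 3: LOCAL 0: VV[0][0]++ -> VV[0]=[2, 0, 0]
Event 4: LOCAL 1: VV[1][1]++ -> VV[1]=[0, 1, 0]
Event 5: LOCAL 1: VV[1][1]++ -> VV[1]=[0, 2, 0]
Event 6: LOCAL 1: VV[1][1]++ -> VV[1]=[0, 3, 0]
Event 7: LOCAL 0: VV[0][0]++ -> VV[0]=[3, 0, 0]
Event 8: LOCAL 1: VV[1][1]++ -> VV[1]=[0, 4, 0]
Event 9: LOCAL 2: VV[2][2]++ -> VV[2]=[0, 0, 2]
Event 10: LOCAL 1: VV[1][1]++ -> VV[1]=[0, 5, 0]
Event 6 stamp: [0, 3, 0]
Event 10 stamp: [0, 5, 0]
[0, 3, 0] <= [0, 5, 0]? True
[0, 5, 0] <= [0, 3, 0]? False
Relation: before

Answer: before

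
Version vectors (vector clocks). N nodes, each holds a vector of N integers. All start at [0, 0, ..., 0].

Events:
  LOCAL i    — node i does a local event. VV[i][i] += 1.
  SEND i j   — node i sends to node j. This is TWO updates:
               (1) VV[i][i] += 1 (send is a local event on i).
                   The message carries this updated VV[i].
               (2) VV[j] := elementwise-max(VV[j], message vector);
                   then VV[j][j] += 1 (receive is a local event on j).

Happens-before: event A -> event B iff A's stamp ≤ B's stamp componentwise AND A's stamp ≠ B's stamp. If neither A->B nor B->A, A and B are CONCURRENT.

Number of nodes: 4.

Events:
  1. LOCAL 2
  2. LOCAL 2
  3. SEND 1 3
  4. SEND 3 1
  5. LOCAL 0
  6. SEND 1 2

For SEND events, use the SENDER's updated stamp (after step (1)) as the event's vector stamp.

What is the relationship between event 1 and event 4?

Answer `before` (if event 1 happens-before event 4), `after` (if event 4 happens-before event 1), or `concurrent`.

Answer: concurrent

Derivation:
Initial: VV[0]=[0, 0, 0, 0]
Initial: VV[1]=[0, 0, 0, 0]
Initial: VV[2]=[0, 0, 0, 0]
Initial: VV[3]=[0, 0, 0, 0]
Event 1: LOCAL 2: VV[2][2]++ -> VV[2]=[0, 0, 1, 0]
Event 2: LOCAL 2: VV[2][2]++ -> VV[2]=[0, 0, 2, 0]
Event 3: SEND 1->3: VV[1][1]++ -> VV[1]=[0, 1, 0, 0], msg_vec=[0, 1, 0, 0]; VV[3]=max(VV[3],msg_vec) then VV[3][3]++ -> VV[3]=[0, 1, 0, 1]
Event 4: SEND 3->1: VV[3][3]++ -> VV[3]=[0, 1, 0, 2], msg_vec=[0, 1, 0, 2]; VV[1]=max(VV[1],msg_vec) then VV[1][1]++ -> VV[1]=[0, 2, 0, 2]
Event 5: LOCAL 0: VV[0][0]++ -> VV[0]=[1, 0, 0, 0]
Event 6: SEND 1->2: VV[1][1]++ -> VV[1]=[0, 3, 0, 2], msg_vec=[0, 3, 0, 2]; VV[2]=max(VV[2],msg_vec) then VV[2][2]++ -> VV[2]=[0, 3, 3, 2]
Event 1 stamp: [0, 0, 1, 0]
Event 4 stamp: [0, 1, 0, 2]
[0, 0, 1, 0] <= [0, 1, 0, 2]? False
[0, 1, 0, 2] <= [0, 0, 1, 0]? False
Relation: concurrent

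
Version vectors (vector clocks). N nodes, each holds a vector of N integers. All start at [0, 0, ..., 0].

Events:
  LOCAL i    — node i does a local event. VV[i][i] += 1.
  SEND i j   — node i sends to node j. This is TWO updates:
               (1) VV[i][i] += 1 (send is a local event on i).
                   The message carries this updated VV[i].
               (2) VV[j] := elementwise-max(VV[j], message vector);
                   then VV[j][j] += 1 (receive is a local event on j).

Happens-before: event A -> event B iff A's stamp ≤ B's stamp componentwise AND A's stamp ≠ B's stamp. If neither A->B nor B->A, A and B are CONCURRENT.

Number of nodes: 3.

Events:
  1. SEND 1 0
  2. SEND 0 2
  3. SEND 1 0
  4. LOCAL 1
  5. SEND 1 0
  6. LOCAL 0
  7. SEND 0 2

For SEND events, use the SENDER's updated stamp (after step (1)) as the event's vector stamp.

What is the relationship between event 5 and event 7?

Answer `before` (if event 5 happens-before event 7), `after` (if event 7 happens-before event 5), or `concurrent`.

Initial: VV[0]=[0, 0, 0]
Initial: VV[1]=[0, 0, 0]
Initial: VV[2]=[0, 0, 0]
Event 1: SEND 1->0: VV[1][1]++ -> VV[1]=[0, 1, 0], msg_vec=[0, 1, 0]; VV[0]=max(VV[0],msg_vec) then VV[0][0]++ -> VV[0]=[1, 1, 0]
Event 2: SEND 0->2: VV[0][0]++ -> VV[0]=[2, 1, 0], msg_vec=[2, 1, 0]; VV[2]=max(VV[2],msg_vec) then VV[2][2]++ -> VV[2]=[2, 1, 1]
Event 3: SEND 1->0: VV[1][1]++ -> VV[1]=[0, 2, 0], msg_vec=[0, 2, 0]; VV[0]=max(VV[0],msg_vec) then VV[0][0]++ -> VV[0]=[3, 2, 0]
Event 4: LOCAL 1: VV[1][1]++ -> VV[1]=[0, 3, 0]
Event 5: SEND 1->0: VV[1][1]++ -> VV[1]=[0, 4, 0], msg_vec=[0, 4, 0]; VV[0]=max(VV[0],msg_vec) then VV[0][0]++ -> VV[0]=[4, 4, 0]
Event 6: LOCAL 0: VV[0][0]++ -> VV[0]=[5, 4, 0]
Event 7: SEND 0->2: VV[0][0]++ -> VV[0]=[6, 4, 0], msg_vec=[6, 4, 0]; VV[2]=max(VV[2],msg_vec) then VV[2][2]++ -> VV[2]=[6, 4, 2]
Event 5 stamp: [0, 4, 0]
Event 7 stamp: [6, 4, 0]
[0, 4, 0] <= [6, 4, 0]? True
[6, 4, 0] <= [0, 4, 0]? False
Relation: before

Answer: before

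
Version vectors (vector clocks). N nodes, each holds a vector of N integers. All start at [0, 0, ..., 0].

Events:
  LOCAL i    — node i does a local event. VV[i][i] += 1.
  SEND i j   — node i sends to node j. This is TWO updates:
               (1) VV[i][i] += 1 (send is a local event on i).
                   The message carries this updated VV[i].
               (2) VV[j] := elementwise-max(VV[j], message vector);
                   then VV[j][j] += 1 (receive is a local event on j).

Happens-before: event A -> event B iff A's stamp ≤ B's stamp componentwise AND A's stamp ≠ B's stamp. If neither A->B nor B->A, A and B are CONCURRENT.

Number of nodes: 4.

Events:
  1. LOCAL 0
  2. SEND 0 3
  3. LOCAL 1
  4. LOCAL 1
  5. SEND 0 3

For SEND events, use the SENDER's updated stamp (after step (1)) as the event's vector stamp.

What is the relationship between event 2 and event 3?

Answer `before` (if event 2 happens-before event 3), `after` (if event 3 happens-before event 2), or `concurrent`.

Initial: VV[0]=[0, 0, 0, 0]
Initial: VV[1]=[0, 0, 0, 0]
Initial: VV[2]=[0, 0, 0, 0]
Initial: VV[3]=[0, 0, 0, 0]
Event 1: LOCAL 0: VV[0][0]++ -> VV[0]=[1, 0, 0, 0]
Event 2: SEND 0->3: VV[0][0]++ -> VV[0]=[2, 0, 0, 0], msg_vec=[2, 0, 0, 0]; VV[3]=max(VV[3],msg_vec) then VV[3][3]++ -> VV[3]=[2, 0, 0, 1]
Event 3: LOCAL 1: VV[1][1]++ -> VV[1]=[0, 1, 0, 0]
Event 4: LOCAL 1: VV[1][1]++ -> VV[1]=[0, 2, 0, 0]
Event 5: SEND 0->3: VV[0][0]++ -> VV[0]=[3, 0, 0, 0], msg_vec=[3, 0, 0, 0]; VV[3]=max(VV[3],msg_vec) then VV[3][3]++ -> VV[3]=[3, 0, 0, 2]
Event 2 stamp: [2, 0, 0, 0]
Event 3 stamp: [0, 1, 0, 0]
[2, 0, 0, 0] <= [0, 1, 0, 0]? False
[0, 1, 0, 0] <= [2, 0, 0, 0]? False
Relation: concurrent

Answer: concurrent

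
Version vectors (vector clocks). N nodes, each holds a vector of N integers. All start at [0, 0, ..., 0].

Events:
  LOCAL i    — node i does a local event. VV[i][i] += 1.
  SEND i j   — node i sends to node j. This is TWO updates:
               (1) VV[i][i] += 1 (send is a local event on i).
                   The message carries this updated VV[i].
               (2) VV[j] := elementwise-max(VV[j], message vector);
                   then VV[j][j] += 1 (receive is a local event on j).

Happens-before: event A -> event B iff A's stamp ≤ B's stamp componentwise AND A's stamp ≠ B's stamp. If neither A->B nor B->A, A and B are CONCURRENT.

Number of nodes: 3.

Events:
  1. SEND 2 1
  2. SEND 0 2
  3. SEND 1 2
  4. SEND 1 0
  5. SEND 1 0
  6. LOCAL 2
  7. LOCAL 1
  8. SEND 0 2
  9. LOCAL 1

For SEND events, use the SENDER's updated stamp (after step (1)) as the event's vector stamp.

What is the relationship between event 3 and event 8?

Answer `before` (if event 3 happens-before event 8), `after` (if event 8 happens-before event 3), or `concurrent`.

Initial: VV[0]=[0, 0, 0]
Initial: VV[1]=[0, 0, 0]
Initial: VV[2]=[0, 0, 0]
Event 1: SEND 2->1: VV[2][2]++ -> VV[2]=[0, 0, 1], msg_vec=[0, 0, 1]; VV[1]=max(VV[1],msg_vec) then VV[1][1]++ -> VV[1]=[0, 1, 1]
Event 2: SEND 0->2: VV[0][0]++ -> VV[0]=[1, 0, 0], msg_vec=[1, 0, 0]; VV[2]=max(VV[2],msg_vec) then VV[2][2]++ -> VV[2]=[1, 0, 2]
Event 3: SEND 1->2: VV[1][1]++ -> VV[1]=[0, 2, 1], msg_vec=[0, 2, 1]; VV[2]=max(VV[2],msg_vec) then VV[2][2]++ -> VV[2]=[1, 2, 3]
Event 4: SEND 1->0: VV[1][1]++ -> VV[1]=[0, 3, 1], msg_vec=[0, 3, 1]; VV[0]=max(VV[0],msg_vec) then VV[0][0]++ -> VV[0]=[2, 3, 1]
Event 5: SEND 1->0: VV[1][1]++ -> VV[1]=[0, 4, 1], msg_vec=[0, 4, 1]; VV[0]=max(VV[0],msg_vec) then VV[0][0]++ -> VV[0]=[3, 4, 1]
Event 6: LOCAL 2: VV[2][2]++ -> VV[2]=[1, 2, 4]
Event 7: LOCAL 1: VV[1][1]++ -> VV[1]=[0, 5, 1]
Event 8: SEND 0->2: VV[0][0]++ -> VV[0]=[4, 4, 1], msg_vec=[4, 4, 1]; VV[2]=max(VV[2],msg_vec) then VV[2][2]++ -> VV[2]=[4, 4, 5]
Event 9: LOCAL 1: VV[1][1]++ -> VV[1]=[0, 6, 1]
Event 3 stamp: [0, 2, 1]
Event 8 stamp: [4, 4, 1]
[0, 2, 1] <= [4, 4, 1]? True
[4, 4, 1] <= [0, 2, 1]? False
Relation: before

Answer: before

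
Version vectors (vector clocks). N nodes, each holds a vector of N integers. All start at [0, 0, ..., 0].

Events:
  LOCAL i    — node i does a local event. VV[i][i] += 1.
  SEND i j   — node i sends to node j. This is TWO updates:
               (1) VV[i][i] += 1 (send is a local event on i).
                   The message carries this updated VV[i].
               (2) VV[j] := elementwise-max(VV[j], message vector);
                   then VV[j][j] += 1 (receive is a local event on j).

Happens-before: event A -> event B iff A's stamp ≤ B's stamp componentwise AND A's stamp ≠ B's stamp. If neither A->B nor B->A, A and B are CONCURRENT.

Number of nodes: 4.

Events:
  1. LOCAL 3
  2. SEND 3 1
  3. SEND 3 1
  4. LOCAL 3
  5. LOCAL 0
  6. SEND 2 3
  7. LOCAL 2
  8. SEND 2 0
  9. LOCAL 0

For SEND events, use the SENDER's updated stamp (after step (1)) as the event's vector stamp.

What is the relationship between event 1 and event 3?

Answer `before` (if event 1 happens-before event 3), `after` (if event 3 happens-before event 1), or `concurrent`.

Initial: VV[0]=[0, 0, 0, 0]
Initial: VV[1]=[0, 0, 0, 0]
Initial: VV[2]=[0, 0, 0, 0]
Initial: VV[3]=[0, 0, 0, 0]
Event 1: LOCAL 3: VV[3][3]++ -> VV[3]=[0, 0, 0, 1]
Event 2: SEND 3->1: VV[3][3]++ -> VV[3]=[0, 0, 0, 2], msg_vec=[0, 0, 0, 2]; VV[1]=max(VV[1],msg_vec) then VV[1][1]++ -> VV[1]=[0, 1, 0, 2]
Event 3: SEND 3->1: VV[3][3]++ -> VV[3]=[0, 0, 0, 3], msg_vec=[0, 0, 0, 3]; VV[1]=max(VV[1],msg_vec) then VV[1][1]++ -> VV[1]=[0, 2, 0, 3]
Event 4: LOCAL 3: VV[3][3]++ -> VV[3]=[0, 0, 0, 4]
Event 5: LOCAL 0: VV[0][0]++ -> VV[0]=[1, 0, 0, 0]
Event 6: SEND 2->3: VV[2][2]++ -> VV[2]=[0, 0, 1, 0], msg_vec=[0, 0, 1, 0]; VV[3]=max(VV[3],msg_vec) then VV[3][3]++ -> VV[3]=[0, 0, 1, 5]
Event 7: LOCAL 2: VV[2][2]++ -> VV[2]=[0, 0, 2, 0]
Event 8: SEND 2->0: VV[2][2]++ -> VV[2]=[0, 0, 3, 0], msg_vec=[0, 0, 3, 0]; VV[0]=max(VV[0],msg_vec) then VV[0][0]++ -> VV[0]=[2, 0, 3, 0]
Event 9: LOCAL 0: VV[0][0]++ -> VV[0]=[3, 0, 3, 0]
Event 1 stamp: [0, 0, 0, 1]
Event 3 stamp: [0, 0, 0, 3]
[0, 0, 0, 1] <= [0, 0, 0, 3]? True
[0, 0, 0, 3] <= [0, 0, 0, 1]? False
Relation: before

Answer: before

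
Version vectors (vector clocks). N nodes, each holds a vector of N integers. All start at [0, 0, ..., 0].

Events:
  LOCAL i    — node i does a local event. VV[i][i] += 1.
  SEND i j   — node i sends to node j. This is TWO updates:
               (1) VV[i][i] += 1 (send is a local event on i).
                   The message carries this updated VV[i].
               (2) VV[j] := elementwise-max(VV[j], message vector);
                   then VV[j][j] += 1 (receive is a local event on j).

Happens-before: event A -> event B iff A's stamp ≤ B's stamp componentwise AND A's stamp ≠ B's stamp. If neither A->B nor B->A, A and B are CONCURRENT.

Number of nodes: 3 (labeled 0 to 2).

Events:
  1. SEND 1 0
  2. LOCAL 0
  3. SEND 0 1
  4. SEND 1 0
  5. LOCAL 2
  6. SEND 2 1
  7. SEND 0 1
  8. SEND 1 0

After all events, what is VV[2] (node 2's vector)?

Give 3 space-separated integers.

Answer: 0 0 2

Derivation:
Initial: VV[0]=[0, 0, 0]
Initial: VV[1]=[0, 0, 0]
Initial: VV[2]=[0, 0, 0]
Event 1: SEND 1->0: VV[1][1]++ -> VV[1]=[0, 1, 0], msg_vec=[0, 1, 0]; VV[0]=max(VV[0],msg_vec) then VV[0][0]++ -> VV[0]=[1, 1, 0]
Event 2: LOCAL 0: VV[0][0]++ -> VV[0]=[2, 1, 0]
Event 3: SEND 0->1: VV[0][0]++ -> VV[0]=[3, 1, 0], msg_vec=[3, 1, 0]; VV[1]=max(VV[1],msg_vec) then VV[1][1]++ -> VV[1]=[3, 2, 0]
Event 4: SEND 1->0: VV[1][1]++ -> VV[1]=[3, 3, 0], msg_vec=[3, 3, 0]; VV[0]=max(VV[0],msg_vec) then VV[0][0]++ -> VV[0]=[4, 3, 0]
Event 5: LOCAL 2: VV[2][2]++ -> VV[2]=[0, 0, 1]
Event 6: SEND 2->1: VV[2][2]++ -> VV[2]=[0, 0, 2], msg_vec=[0, 0, 2]; VV[1]=max(VV[1],msg_vec) then VV[1][1]++ -> VV[1]=[3, 4, 2]
Event 7: SEND 0->1: VV[0][0]++ -> VV[0]=[5, 3, 0], msg_vec=[5, 3, 0]; VV[1]=max(VV[1],msg_vec) then VV[1][1]++ -> VV[1]=[5, 5, 2]
Event 8: SEND 1->0: VV[1][1]++ -> VV[1]=[5, 6, 2], msg_vec=[5, 6, 2]; VV[0]=max(VV[0],msg_vec) then VV[0][0]++ -> VV[0]=[6, 6, 2]
Final vectors: VV[0]=[6, 6, 2]; VV[1]=[5, 6, 2]; VV[2]=[0, 0, 2]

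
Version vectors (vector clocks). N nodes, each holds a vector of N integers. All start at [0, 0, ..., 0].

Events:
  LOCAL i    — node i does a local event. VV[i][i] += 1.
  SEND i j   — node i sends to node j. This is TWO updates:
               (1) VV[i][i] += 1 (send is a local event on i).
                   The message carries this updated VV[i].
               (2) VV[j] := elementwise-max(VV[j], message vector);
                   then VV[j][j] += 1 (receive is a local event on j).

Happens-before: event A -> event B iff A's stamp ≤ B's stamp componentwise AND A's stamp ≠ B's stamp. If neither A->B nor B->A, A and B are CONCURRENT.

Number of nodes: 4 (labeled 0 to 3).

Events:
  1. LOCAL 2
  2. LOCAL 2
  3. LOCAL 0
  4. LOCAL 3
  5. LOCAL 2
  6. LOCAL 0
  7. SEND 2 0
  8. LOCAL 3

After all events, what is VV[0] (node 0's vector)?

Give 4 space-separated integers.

Initial: VV[0]=[0, 0, 0, 0]
Initial: VV[1]=[0, 0, 0, 0]
Initial: VV[2]=[0, 0, 0, 0]
Initial: VV[3]=[0, 0, 0, 0]
Event 1: LOCAL 2: VV[2][2]++ -> VV[2]=[0, 0, 1, 0]
Event 2: LOCAL 2: VV[2][2]++ -> VV[2]=[0, 0, 2, 0]
Event 3: LOCAL 0: VV[0][0]++ -> VV[0]=[1, 0, 0, 0]
Event 4: LOCAL 3: VV[3][3]++ -> VV[3]=[0, 0, 0, 1]
Event 5: LOCAL 2: VV[2][2]++ -> VV[2]=[0, 0, 3, 0]
Event 6: LOCAL 0: VV[0][0]++ -> VV[0]=[2, 0, 0, 0]
Event 7: SEND 2->0: VV[2][2]++ -> VV[2]=[0, 0, 4, 0], msg_vec=[0, 0, 4, 0]; VV[0]=max(VV[0],msg_vec) then VV[0][0]++ -> VV[0]=[3, 0, 4, 0]
Event 8: LOCAL 3: VV[3][3]++ -> VV[3]=[0, 0, 0, 2]
Final vectors: VV[0]=[3, 0, 4, 0]; VV[1]=[0, 0, 0, 0]; VV[2]=[0, 0, 4, 0]; VV[3]=[0, 0, 0, 2]

Answer: 3 0 4 0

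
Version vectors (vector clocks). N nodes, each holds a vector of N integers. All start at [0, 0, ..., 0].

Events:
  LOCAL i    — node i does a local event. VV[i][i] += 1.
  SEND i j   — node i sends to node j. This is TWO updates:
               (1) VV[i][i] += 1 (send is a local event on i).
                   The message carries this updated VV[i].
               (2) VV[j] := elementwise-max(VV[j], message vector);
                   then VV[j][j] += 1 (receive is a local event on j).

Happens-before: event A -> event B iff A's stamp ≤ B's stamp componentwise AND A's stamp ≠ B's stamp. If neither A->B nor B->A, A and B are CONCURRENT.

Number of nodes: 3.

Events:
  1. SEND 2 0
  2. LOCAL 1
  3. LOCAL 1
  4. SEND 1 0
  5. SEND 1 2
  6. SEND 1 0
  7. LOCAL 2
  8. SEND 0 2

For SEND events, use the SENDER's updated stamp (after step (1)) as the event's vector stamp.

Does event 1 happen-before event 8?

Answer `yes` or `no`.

Initial: VV[0]=[0, 0, 0]
Initial: VV[1]=[0, 0, 0]
Initial: VV[2]=[0, 0, 0]
Event 1: SEND 2->0: VV[2][2]++ -> VV[2]=[0, 0, 1], msg_vec=[0, 0, 1]; VV[0]=max(VV[0],msg_vec) then VV[0][0]++ -> VV[0]=[1, 0, 1]
Event 2: LOCAL 1: VV[1][1]++ -> VV[1]=[0, 1, 0]
Event 3: LOCAL 1: VV[1][1]++ -> VV[1]=[0, 2, 0]
Event 4: SEND 1->0: VV[1][1]++ -> VV[1]=[0, 3, 0], msg_vec=[0, 3, 0]; VV[0]=max(VV[0],msg_vec) then VV[0][0]++ -> VV[0]=[2, 3, 1]
Event 5: SEND 1->2: VV[1][1]++ -> VV[1]=[0, 4, 0], msg_vec=[0, 4, 0]; VV[2]=max(VV[2],msg_vec) then VV[2][2]++ -> VV[2]=[0, 4, 2]
Event 6: SEND 1->0: VV[1][1]++ -> VV[1]=[0, 5, 0], msg_vec=[0, 5, 0]; VV[0]=max(VV[0],msg_vec) then VV[0][0]++ -> VV[0]=[3, 5, 1]
Event 7: LOCAL 2: VV[2][2]++ -> VV[2]=[0, 4, 3]
Event 8: SEND 0->2: VV[0][0]++ -> VV[0]=[4, 5, 1], msg_vec=[4, 5, 1]; VV[2]=max(VV[2],msg_vec) then VV[2][2]++ -> VV[2]=[4, 5, 4]
Event 1 stamp: [0, 0, 1]
Event 8 stamp: [4, 5, 1]
[0, 0, 1] <= [4, 5, 1]? True. Equal? False. Happens-before: True

Answer: yes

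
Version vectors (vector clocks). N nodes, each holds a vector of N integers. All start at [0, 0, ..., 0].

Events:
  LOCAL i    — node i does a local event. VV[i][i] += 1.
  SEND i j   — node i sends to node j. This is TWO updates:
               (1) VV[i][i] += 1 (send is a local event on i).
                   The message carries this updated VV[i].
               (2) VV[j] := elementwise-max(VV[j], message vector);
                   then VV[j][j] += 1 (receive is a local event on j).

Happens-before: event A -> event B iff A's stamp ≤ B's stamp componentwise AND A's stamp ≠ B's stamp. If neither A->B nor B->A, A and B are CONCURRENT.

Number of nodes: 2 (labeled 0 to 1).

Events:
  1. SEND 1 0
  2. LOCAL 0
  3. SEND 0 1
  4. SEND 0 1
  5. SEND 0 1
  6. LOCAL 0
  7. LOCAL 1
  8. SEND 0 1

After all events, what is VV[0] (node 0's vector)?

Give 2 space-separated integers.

Initial: VV[0]=[0, 0]
Initial: VV[1]=[0, 0]
Event 1: SEND 1->0: VV[1][1]++ -> VV[1]=[0, 1], msg_vec=[0, 1]; VV[0]=max(VV[0],msg_vec) then VV[0][0]++ -> VV[0]=[1, 1]
Event 2: LOCAL 0: VV[0][0]++ -> VV[0]=[2, 1]
Event 3: SEND 0->1: VV[0][0]++ -> VV[0]=[3, 1], msg_vec=[3, 1]; VV[1]=max(VV[1],msg_vec) then VV[1][1]++ -> VV[1]=[3, 2]
Event 4: SEND 0->1: VV[0][0]++ -> VV[0]=[4, 1], msg_vec=[4, 1]; VV[1]=max(VV[1],msg_vec) then VV[1][1]++ -> VV[1]=[4, 3]
Event 5: SEND 0->1: VV[0][0]++ -> VV[0]=[5, 1], msg_vec=[5, 1]; VV[1]=max(VV[1],msg_vec) then VV[1][1]++ -> VV[1]=[5, 4]
Event 6: LOCAL 0: VV[0][0]++ -> VV[0]=[6, 1]
Event 7: LOCAL 1: VV[1][1]++ -> VV[1]=[5, 5]
Event 8: SEND 0->1: VV[0][0]++ -> VV[0]=[7, 1], msg_vec=[7, 1]; VV[1]=max(VV[1],msg_vec) then VV[1][1]++ -> VV[1]=[7, 6]
Final vectors: VV[0]=[7, 1]; VV[1]=[7, 6]

Answer: 7 1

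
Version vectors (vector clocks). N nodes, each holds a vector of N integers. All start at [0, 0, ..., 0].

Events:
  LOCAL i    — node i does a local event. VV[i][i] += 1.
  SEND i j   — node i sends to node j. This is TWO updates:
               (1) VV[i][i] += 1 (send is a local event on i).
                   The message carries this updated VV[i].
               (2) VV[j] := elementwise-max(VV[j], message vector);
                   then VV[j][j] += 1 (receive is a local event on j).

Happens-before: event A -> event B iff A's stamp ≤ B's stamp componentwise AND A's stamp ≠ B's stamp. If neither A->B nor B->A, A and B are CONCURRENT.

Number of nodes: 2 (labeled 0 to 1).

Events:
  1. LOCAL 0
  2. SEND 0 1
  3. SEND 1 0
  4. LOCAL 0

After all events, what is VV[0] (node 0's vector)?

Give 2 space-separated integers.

Initial: VV[0]=[0, 0]
Initial: VV[1]=[0, 0]
Event 1: LOCAL 0: VV[0][0]++ -> VV[0]=[1, 0]
Event 2: SEND 0->1: VV[0][0]++ -> VV[0]=[2, 0], msg_vec=[2, 0]; VV[1]=max(VV[1],msg_vec) then VV[1][1]++ -> VV[1]=[2, 1]
Event 3: SEND 1->0: VV[1][1]++ -> VV[1]=[2, 2], msg_vec=[2, 2]; VV[0]=max(VV[0],msg_vec) then VV[0][0]++ -> VV[0]=[3, 2]
Event 4: LOCAL 0: VV[0][0]++ -> VV[0]=[4, 2]
Final vectors: VV[0]=[4, 2]; VV[1]=[2, 2]

Answer: 4 2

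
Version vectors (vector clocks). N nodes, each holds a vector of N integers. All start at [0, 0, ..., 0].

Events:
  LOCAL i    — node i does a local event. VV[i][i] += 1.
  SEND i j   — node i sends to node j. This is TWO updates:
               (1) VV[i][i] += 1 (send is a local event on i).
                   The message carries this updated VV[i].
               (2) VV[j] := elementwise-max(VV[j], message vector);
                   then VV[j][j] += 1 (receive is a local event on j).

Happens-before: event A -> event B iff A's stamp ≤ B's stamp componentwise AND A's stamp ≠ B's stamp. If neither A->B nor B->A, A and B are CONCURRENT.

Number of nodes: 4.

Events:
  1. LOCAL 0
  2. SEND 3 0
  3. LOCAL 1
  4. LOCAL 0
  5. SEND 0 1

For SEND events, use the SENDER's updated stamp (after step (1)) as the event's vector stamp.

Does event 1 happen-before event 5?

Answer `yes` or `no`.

Answer: yes

Derivation:
Initial: VV[0]=[0, 0, 0, 0]
Initial: VV[1]=[0, 0, 0, 0]
Initial: VV[2]=[0, 0, 0, 0]
Initial: VV[3]=[0, 0, 0, 0]
Event 1: LOCAL 0: VV[0][0]++ -> VV[0]=[1, 0, 0, 0]
Event 2: SEND 3->0: VV[3][3]++ -> VV[3]=[0, 0, 0, 1], msg_vec=[0, 0, 0, 1]; VV[0]=max(VV[0],msg_vec) then VV[0][0]++ -> VV[0]=[2, 0, 0, 1]
Event 3: LOCAL 1: VV[1][1]++ -> VV[1]=[0, 1, 0, 0]
Event 4: LOCAL 0: VV[0][0]++ -> VV[0]=[3, 0, 0, 1]
Event 5: SEND 0->1: VV[0][0]++ -> VV[0]=[4, 0, 0, 1], msg_vec=[4, 0, 0, 1]; VV[1]=max(VV[1],msg_vec) then VV[1][1]++ -> VV[1]=[4, 2, 0, 1]
Event 1 stamp: [1, 0, 0, 0]
Event 5 stamp: [4, 0, 0, 1]
[1, 0, 0, 0] <= [4, 0, 0, 1]? True. Equal? False. Happens-before: True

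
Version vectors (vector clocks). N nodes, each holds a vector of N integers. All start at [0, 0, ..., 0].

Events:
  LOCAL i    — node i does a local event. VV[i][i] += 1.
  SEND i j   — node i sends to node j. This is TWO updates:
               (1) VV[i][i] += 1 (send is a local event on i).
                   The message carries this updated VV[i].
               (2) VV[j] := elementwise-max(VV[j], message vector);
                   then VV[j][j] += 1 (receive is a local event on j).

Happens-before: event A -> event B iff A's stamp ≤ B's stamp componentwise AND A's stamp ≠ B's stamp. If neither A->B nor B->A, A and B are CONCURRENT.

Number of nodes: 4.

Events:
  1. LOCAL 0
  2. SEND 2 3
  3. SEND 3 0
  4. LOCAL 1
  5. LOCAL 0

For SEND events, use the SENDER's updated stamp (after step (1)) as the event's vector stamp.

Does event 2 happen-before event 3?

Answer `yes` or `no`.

Initial: VV[0]=[0, 0, 0, 0]
Initial: VV[1]=[0, 0, 0, 0]
Initial: VV[2]=[0, 0, 0, 0]
Initial: VV[3]=[0, 0, 0, 0]
Event 1: LOCAL 0: VV[0][0]++ -> VV[0]=[1, 0, 0, 0]
Event 2: SEND 2->3: VV[2][2]++ -> VV[2]=[0, 0, 1, 0], msg_vec=[0, 0, 1, 0]; VV[3]=max(VV[3],msg_vec) then VV[3][3]++ -> VV[3]=[0, 0, 1, 1]
Event 3: SEND 3->0: VV[3][3]++ -> VV[3]=[0, 0, 1, 2], msg_vec=[0, 0, 1, 2]; VV[0]=max(VV[0],msg_vec) then VV[0][0]++ -> VV[0]=[2, 0, 1, 2]
Event 4: LOCAL 1: VV[1][1]++ -> VV[1]=[0, 1, 0, 0]
Event 5: LOCAL 0: VV[0][0]++ -> VV[0]=[3, 0, 1, 2]
Event 2 stamp: [0, 0, 1, 0]
Event 3 stamp: [0, 0, 1, 2]
[0, 0, 1, 0] <= [0, 0, 1, 2]? True. Equal? False. Happens-before: True

Answer: yes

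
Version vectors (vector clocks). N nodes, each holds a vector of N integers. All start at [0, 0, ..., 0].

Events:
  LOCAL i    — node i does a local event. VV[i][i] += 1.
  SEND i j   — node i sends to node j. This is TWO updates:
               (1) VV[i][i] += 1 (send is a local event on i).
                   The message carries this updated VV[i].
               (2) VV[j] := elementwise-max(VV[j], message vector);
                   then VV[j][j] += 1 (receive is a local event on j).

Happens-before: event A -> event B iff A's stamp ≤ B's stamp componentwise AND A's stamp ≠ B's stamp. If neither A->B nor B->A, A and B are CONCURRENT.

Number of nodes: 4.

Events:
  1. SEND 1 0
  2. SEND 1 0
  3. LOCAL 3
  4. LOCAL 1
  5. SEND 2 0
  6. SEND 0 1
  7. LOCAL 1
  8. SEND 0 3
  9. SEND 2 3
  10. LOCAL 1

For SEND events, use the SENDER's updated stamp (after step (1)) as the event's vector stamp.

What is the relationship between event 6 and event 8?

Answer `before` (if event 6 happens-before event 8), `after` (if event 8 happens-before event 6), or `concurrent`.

Answer: before

Derivation:
Initial: VV[0]=[0, 0, 0, 0]
Initial: VV[1]=[0, 0, 0, 0]
Initial: VV[2]=[0, 0, 0, 0]
Initial: VV[3]=[0, 0, 0, 0]
Event 1: SEND 1->0: VV[1][1]++ -> VV[1]=[0, 1, 0, 0], msg_vec=[0, 1, 0, 0]; VV[0]=max(VV[0],msg_vec) then VV[0][0]++ -> VV[0]=[1, 1, 0, 0]
Event 2: SEND 1->0: VV[1][1]++ -> VV[1]=[0, 2, 0, 0], msg_vec=[0, 2, 0, 0]; VV[0]=max(VV[0],msg_vec) then VV[0][0]++ -> VV[0]=[2, 2, 0, 0]
Event 3: LOCAL 3: VV[3][3]++ -> VV[3]=[0, 0, 0, 1]
Event 4: LOCAL 1: VV[1][1]++ -> VV[1]=[0, 3, 0, 0]
Event 5: SEND 2->0: VV[2][2]++ -> VV[2]=[0, 0, 1, 0], msg_vec=[0, 0, 1, 0]; VV[0]=max(VV[0],msg_vec) then VV[0][0]++ -> VV[0]=[3, 2, 1, 0]
Event 6: SEND 0->1: VV[0][0]++ -> VV[0]=[4, 2, 1, 0], msg_vec=[4, 2, 1, 0]; VV[1]=max(VV[1],msg_vec) then VV[1][1]++ -> VV[1]=[4, 4, 1, 0]
Event 7: LOCAL 1: VV[1][1]++ -> VV[1]=[4, 5, 1, 0]
Event 8: SEND 0->3: VV[0][0]++ -> VV[0]=[5, 2, 1, 0], msg_vec=[5, 2, 1, 0]; VV[3]=max(VV[3],msg_vec) then VV[3][3]++ -> VV[3]=[5, 2, 1, 2]
Event 9: SEND 2->3: VV[2][2]++ -> VV[2]=[0, 0, 2, 0], msg_vec=[0, 0, 2, 0]; VV[3]=max(VV[3],msg_vec) then VV[3][3]++ -> VV[3]=[5, 2, 2, 3]
Event 10: LOCAL 1: VV[1][1]++ -> VV[1]=[4, 6, 1, 0]
Event 6 stamp: [4, 2, 1, 0]
Event 8 stamp: [5, 2, 1, 0]
[4, 2, 1, 0] <= [5, 2, 1, 0]? True
[5, 2, 1, 0] <= [4, 2, 1, 0]? False
Relation: before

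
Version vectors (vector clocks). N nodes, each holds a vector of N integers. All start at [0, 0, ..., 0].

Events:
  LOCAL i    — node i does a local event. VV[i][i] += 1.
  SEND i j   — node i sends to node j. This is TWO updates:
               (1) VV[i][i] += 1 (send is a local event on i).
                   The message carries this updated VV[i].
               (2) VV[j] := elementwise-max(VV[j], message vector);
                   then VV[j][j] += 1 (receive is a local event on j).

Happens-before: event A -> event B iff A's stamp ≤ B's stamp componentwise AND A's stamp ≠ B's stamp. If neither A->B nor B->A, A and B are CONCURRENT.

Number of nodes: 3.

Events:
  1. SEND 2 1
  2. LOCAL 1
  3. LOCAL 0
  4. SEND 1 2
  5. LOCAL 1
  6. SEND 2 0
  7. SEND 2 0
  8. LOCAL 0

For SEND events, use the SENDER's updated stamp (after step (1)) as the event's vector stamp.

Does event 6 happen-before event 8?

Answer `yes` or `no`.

Initial: VV[0]=[0, 0, 0]
Initial: VV[1]=[0, 0, 0]
Initial: VV[2]=[0, 0, 0]
Event 1: SEND 2->1: VV[2][2]++ -> VV[2]=[0, 0, 1], msg_vec=[0, 0, 1]; VV[1]=max(VV[1],msg_vec) then VV[1][1]++ -> VV[1]=[0, 1, 1]
Event 2: LOCAL 1: VV[1][1]++ -> VV[1]=[0, 2, 1]
Event 3: LOCAL 0: VV[0][0]++ -> VV[0]=[1, 0, 0]
Event 4: SEND 1->2: VV[1][1]++ -> VV[1]=[0, 3, 1], msg_vec=[0, 3, 1]; VV[2]=max(VV[2],msg_vec) then VV[2][2]++ -> VV[2]=[0, 3, 2]
Event 5: LOCAL 1: VV[1][1]++ -> VV[1]=[0, 4, 1]
Event 6: SEND 2->0: VV[2][2]++ -> VV[2]=[0, 3, 3], msg_vec=[0, 3, 3]; VV[0]=max(VV[0],msg_vec) then VV[0][0]++ -> VV[0]=[2, 3, 3]
Event 7: SEND 2->0: VV[2][2]++ -> VV[2]=[0, 3, 4], msg_vec=[0, 3, 4]; VV[0]=max(VV[0],msg_vec) then VV[0][0]++ -> VV[0]=[3, 3, 4]
Event 8: LOCAL 0: VV[0][0]++ -> VV[0]=[4, 3, 4]
Event 6 stamp: [0, 3, 3]
Event 8 stamp: [4, 3, 4]
[0, 3, 3] <= [4, 3, 4]? True. Equal? False. Happens-before: True

Answer: yes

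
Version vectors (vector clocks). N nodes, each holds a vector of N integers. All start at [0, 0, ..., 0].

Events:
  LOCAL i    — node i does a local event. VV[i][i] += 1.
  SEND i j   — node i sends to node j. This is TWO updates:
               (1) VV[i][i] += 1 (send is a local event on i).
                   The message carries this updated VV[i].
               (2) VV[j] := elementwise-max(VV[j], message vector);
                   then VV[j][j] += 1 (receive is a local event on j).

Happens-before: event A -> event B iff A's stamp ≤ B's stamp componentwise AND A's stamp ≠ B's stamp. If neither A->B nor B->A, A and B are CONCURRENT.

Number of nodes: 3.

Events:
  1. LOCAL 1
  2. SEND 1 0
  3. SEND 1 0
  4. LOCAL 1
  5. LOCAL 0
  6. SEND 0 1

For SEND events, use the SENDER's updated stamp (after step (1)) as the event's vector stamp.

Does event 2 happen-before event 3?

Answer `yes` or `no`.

Initial: VV[0]=[0, 0, 0]
Initial: VV[1]=[0, 0, 0]
Initial: VV[2]=[0, 0, 0]
Event 1: LOCAL 1: VV[1][1]++ -> VV[1]=[0, 1, 0]
Event 2: SEND 1->0: VV[1][1]++ -> VV[1]=[0, 2, 0], msg_vec=[0, 2, 0]; VV[0]=max(VV[0],msg_vec) then VV[0][0]++ -> VV[0]=[1, 2, 0]
Event 3: SEND 1->0: VV[1][1]++ -> VV[1]=[0, 3, 0], msg_vec=[0, 3, 0]; VV[0]=max(VV[0],msg_vec) then VV[0][0]++ -> VV[0]=[2, 3, 0]
Event 4: LOCAL 1: VV[1][1]++ -> VV[1]=[0, 4, 0]
Event 5: LOCAL 0: VV[0][0]++ -> VV[0]=[3, 3, 0]
Event 6: SEND 0->1: VV[0][0]++ -> VV[0]=[4, 3, 0], msg_vec=[4, 3, 0]; VV[1]=max(VV[1],msg_vec) then VV[1][1]++ -> VV[1]=[4, 5, 0]
Event 2 stamp: [0, 2, 0]
Event 3 stamp: [0, 3, 0]
[0, 2, 0] <= [0, 3, 0]? True. Equal? False. Happens-before: True

Answer: yes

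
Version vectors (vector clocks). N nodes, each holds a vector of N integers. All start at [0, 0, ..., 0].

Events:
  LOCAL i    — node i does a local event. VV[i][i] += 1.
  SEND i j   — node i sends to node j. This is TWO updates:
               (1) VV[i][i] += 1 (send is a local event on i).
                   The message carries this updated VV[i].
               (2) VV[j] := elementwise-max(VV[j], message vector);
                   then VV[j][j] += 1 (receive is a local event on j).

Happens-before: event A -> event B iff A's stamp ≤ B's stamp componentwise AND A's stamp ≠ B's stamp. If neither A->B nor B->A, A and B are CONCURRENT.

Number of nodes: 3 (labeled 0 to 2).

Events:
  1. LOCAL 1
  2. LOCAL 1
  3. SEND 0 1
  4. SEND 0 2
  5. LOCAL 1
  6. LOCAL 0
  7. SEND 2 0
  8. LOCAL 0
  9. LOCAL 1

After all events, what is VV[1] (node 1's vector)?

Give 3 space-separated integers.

Initial: VV[0]=[0, 0, 0]
Initial: VV[1]=[0, 0, 0]
Initial: VV[2]=[0, 0, 0]
Event 1: LOCAL 1: VV[1][1]++ -> VV[1]=[0, 1, 0]
Event 2: LOCAL 1: VV[1][1]++ -> VV[1]=[0, 2, 0]
Event 3: SEND 0->1: VV[0][0]++ -> VV[0]=[1, 0, 0], msg_vec=[1, 0, 0]; VV[1]=max(VV[1],msg_vec) then VV[1][1]++ -> VV[1]=[1, 3, 0]
Event 4: SEND 0->2: VV[0][0]++ -> VV[0]=[2, 0, 0], msg_vec=[2, 0, 0]; VV[2]=max(VV[2],msg_vec) then VV[2][2]++ -> VV[2]=[2, 0, 1]
Event 5: LOCAL 1: VV[1][1]++ -> VV[1]=[1, 4, 0]
Event 6: LOCAL 0: VV[0][0]++ -> VV[0]=[3, 0, 0]
Event 7: SEND 2->0: VV[2][2]++ -> VV[2]=[2, 0, 2], msg_vec=[2, 0, 2]; VV[0]=max(VV[0],msg_vec) then VV[0][0]++ -> VV[0]=[4, 0, 2]
Event 8: LOCAL 0: VV[0][0]++ -> VV[0]=[5, 0, 2]
Event 9: LOCAL 1: VV[1][1]++ -> VV[1]=[1, 5, 0]
Final vectors: VV[0]=[5, 0, 2]; VV[1]=[1, 5, 0]; VV[2]=[2, 0, 2]

Answer: 1 5 0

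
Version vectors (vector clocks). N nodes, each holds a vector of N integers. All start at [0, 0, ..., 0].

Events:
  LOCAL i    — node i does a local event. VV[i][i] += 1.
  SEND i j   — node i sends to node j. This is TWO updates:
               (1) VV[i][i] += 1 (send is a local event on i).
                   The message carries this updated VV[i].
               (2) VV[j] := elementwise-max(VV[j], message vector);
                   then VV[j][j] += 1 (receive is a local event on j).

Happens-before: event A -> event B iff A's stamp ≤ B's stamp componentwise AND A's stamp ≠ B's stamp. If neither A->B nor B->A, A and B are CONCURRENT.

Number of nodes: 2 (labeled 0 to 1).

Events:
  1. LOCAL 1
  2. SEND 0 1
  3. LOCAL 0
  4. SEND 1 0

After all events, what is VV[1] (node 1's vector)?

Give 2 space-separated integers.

Initial: VV[0]=[0, 0]
Initial: VV[1]=[0, 0]
Event 1: LOCAL 1: VV[1][1]++ -> VV[1]=[0, 1]
Event 2: SEND 0->1: VV[0][0]++ -> VV[0]=[1, 0], msg_vec=[1, 0]; VV[1]=max(VV[1],msg_vec) then VV[1][1]++ -> VV[1]=[1, 2]
Event 3: LOCAL 0: VV[0][0]++ -> VV[0]=[2, 0]
Event 4: SEND 1->0: VV[1][1]++ -> VV[1]=[1, 3], msg_vec=[1, 3]; VV[0]=max(VV[0],msg_vec) then VV[0][0]++ -> VV[0]=[3, 3]
Final vectors: VV[0]=[3, 3]; VV[1]=[1, 3]

Answer: 1 3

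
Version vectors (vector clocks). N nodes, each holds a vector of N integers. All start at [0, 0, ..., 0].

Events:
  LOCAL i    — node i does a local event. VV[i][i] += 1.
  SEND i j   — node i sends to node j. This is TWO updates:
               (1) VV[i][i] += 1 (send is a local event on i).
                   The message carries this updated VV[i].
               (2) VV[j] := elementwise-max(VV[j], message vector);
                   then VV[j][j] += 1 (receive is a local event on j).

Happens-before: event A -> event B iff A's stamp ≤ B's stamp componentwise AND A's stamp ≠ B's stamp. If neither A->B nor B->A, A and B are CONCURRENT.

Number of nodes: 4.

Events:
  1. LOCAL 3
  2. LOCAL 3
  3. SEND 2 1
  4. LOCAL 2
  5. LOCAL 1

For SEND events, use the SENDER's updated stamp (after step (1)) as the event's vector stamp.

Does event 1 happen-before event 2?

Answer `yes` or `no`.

Answer: yes

Derivation:
Initial: VV[0]=[0, 0, 0, 0]
Initial: VV[1]=[0, 0, 0, 0]
Initial: VV[2]=[0, 0, 0, 0]
Initial: VV[3]=[0, 0, 0, 0]
Event 1: LOCAL 3: VV[3][3]++ -> VV[3]=[0, 0, 0, 1]
Event 2: LOCAL 3: VV[3][3]++ -> VV[3]=[0, 0, 0, 2]
Event 3: SEND 2->1: VV[2][2]++ -> VV[2]=[0, 0, 1, 0], msg_vec=[0, 0, 1, 0]; VV[1]=max(VV[1],msg_vec) then VV[1][1]++ -> VV[1]=[0, 1, 1, 0]
Event 4: LOCAL 2: VV[2][2]++ -> VV[2]=[0, 0, 2, 0]
Event 5: LOCAL 1: VV[1][1]++ -> VV[1]=[0, 2, 1, 0]
Event 1 stamp: [0, 0, 0, 1]
Event 2 stamp: [0, 0, 0, 2]
[0, 0, 0, 1] <= [0, 0, 0, 2]? True. Equal? False. Happens-before: True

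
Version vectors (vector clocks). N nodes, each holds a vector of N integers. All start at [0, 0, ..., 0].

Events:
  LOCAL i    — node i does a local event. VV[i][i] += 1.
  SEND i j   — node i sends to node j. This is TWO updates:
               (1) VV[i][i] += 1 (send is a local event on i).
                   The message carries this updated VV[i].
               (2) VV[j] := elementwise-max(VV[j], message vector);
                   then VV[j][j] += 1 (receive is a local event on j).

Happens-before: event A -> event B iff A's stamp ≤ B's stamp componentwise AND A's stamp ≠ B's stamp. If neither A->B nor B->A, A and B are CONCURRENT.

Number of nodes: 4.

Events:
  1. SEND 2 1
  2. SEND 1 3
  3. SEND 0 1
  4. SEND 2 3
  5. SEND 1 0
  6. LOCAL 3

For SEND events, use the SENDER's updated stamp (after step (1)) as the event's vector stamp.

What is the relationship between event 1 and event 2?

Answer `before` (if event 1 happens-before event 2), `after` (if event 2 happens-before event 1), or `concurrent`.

Answer: before

Derivation:
Initial: VV[0]=[0, 0, 0, 0]
Initial: VV[1]=[0, 0, 0, 0]
Initial: VV[2]=[0, 0, 0, 0]
Initial: VV[3]=[0, 0, 0, 0]
Event 1: SEND 2->1: VV[2][2]++ -> VV[2]=[0, 0, 1, 0], msg_vec=[0, 0, 1, 0]; VV[1]=max(VV[1],msg_vec) then VV[1][1]++ -> VV[1]=[0, 1, 1, 0]
Event 2: SEND 1->3: VV[1][1]++ -> VV[1]=[0, 2, 1, 0], msg_vec=[0, 2, 1, 0]; VV[3]=max(VV[3],msg_vec) then VV[3][3]++ -> VV[3]=[0, 2, 1, 1]
Event 3: SEND 0->1: VV[0][0]++ -> VV[0]=[1, 0, 0, 0], msg_vec=[1, 0, 0, 0]; VV[1]=max(VV[1],msg_vec) then VV[1][1]++ -> VV[1]=[1, 3, 1, 0]
Event 4: SEND 2->3: VV[2][2]++ -> VV[2]=[0, 0, 2, 0], msg_vec=[0, 0, 2, 0]; VV[3]=max(VV[3],msg_vec) then VV[3][3]++ -> VV[3]=[0, 2, 2, 2]
Event 5: SEND 1->0: VV[1][1]++ -> VV[1]=[1, 4, 1, 0], msg_vec=[1, 4, 1, 0]; VV[0]=max(VV[0],msg_vec) then VV[0][0]++ -> VV[0]=[2, 4, 1, 0]
Event 6: LOCAL 3: VV[3][3]++ -> VV[3]=[0, 2, 2, 3]
Event 1 stamp: [0, 0, 1, 0]
Event 2 stamp: [0, 2, 1, 0]
[0, 0, 1, 0] <= [0, 2, 1, 0]? True
[0, 2, 1, 0] <= [0, 0, 1, 0]? False
Relation: before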